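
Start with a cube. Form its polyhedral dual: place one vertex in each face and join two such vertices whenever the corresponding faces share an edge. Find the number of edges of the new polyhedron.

The base solid has V = 8, E = 12, F = 6.
The dual swaps V and F and preserves E: V′ = F = 6, E′ = E = 12, F′ = V = 8.

12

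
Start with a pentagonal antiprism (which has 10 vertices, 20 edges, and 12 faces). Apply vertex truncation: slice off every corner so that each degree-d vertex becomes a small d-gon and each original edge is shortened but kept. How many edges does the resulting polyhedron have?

Truncation replaces each original edge-end by a new vertex, so V′ = 2E = 40.
Each original edge survives, and each old vertex of degree d contributes d new edges; summing degrees gives Σd = 2E, so E′ = E + 2E = 3E = 60.
Each original face survives and each original vertex becomes one new face: F′ = F + V = 22.

60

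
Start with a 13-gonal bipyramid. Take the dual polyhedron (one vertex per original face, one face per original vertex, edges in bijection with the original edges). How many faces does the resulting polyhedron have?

15

The base solid has V = 15, E = 39, F = 26.
The dual swaps V and F and preserves E: V′ = F = 26, E′ = E = 39, F′ = V = 15.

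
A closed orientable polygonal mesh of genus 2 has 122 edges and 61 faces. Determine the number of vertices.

For a closed orientable surface of genus 2, χ = 2 − 2·2 = -2.
V = -2 + E − F = -2 + 122 − 61 = 59.

59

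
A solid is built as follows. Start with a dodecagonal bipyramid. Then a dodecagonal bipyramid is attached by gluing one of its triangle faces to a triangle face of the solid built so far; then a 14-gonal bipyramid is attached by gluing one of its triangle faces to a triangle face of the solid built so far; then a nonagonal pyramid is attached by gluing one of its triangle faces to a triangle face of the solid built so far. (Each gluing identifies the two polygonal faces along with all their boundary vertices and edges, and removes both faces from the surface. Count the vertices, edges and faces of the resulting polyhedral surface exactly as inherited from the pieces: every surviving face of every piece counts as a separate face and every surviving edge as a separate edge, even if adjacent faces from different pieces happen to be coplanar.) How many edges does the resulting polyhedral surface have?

A dodecagonal bipyramid: V=14, E=36, F=24.
Attach a dodecagonal bipyramid (V=14, E=36, F=24) along a 3-gon: merge 3 vertices and 3 edges, delete both glued faces → V=25, E=69, F=46.
Attach a 14-gonal bipyramid (V=16, E=42, F=28) along a 3-gon: merge 3 vertices and 3 edges, delete both glued faces → V=38, E=108, F=72.
Attach a nonagonal pyramid (V=10, E=18, F=10) along a 3-gon: merge 3 vertices and 3 edges, delete both glued faces → V=45, E=123, F=80.
Check: V − E + F = 45 − 123 + 80 = 2.

123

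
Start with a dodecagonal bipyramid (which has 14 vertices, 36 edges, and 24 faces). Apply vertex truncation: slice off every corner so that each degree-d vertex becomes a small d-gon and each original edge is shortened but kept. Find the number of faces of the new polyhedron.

Truncation replaces each original edge-end by a new vertex, so V′ = 2E = 72.
Each original edge survives, and each old vertex of degree d contributes d new edges; summing degrees gives Σd = 2E, so E′ = E + 2E = 3E = 108.
Each original face survives and each original vertex becomes one new face: F′ = F + V = 38.

38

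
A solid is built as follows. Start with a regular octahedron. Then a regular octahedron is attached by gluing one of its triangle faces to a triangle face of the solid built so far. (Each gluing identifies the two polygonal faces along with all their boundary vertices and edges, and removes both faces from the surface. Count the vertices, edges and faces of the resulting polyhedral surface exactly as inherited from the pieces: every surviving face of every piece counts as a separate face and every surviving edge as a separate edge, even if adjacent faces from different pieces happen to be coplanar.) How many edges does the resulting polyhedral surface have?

A regular octahedron: V=6, E=12, F=8.
Attach a regular octahedron (V=6, E=12, F=8) along a 3-gon: merge 3 vertices and 3 edges, delete both glued faces → V=9, E=21, F=14.
Check: V − E + F = 9 − 21 + 14 = 2.

21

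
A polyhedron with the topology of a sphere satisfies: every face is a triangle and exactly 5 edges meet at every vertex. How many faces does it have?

20

Each face has 3 edges and each edge borders two faces, so 2E = 3F.
Each vertex has degree 5, so 5V = 2E and hence V = 3F/5.
Euler: V − E + F = 2 ⇒ (3F/5) − (3F/2) + F = 2.
Multiply by 10: (6 − 15 + 10)F = 20, i.e. 1F = 20.
So F = 20, E = 3·20/2 = 30, V = 3·20/5 = 12.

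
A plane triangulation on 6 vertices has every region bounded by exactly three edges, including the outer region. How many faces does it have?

8

In a plane triangulation 3F = 2E and V − E + F = 2, so F = 2V − 4 = 2·6 − 4 = 8.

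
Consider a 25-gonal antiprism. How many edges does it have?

100

An antiprism on an n-gon has two n-gon caps and 2n triangles: V = 2·25 = 50, E = 4·25 = 100, F = 2·25 + 2 = 52.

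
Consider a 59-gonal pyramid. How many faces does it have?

A pyramid on an n-gon base has one n-gon and n triangles: V = 59 + 1 = 60, E = 2·59 = 118, F = 59 + 1 = 60.

60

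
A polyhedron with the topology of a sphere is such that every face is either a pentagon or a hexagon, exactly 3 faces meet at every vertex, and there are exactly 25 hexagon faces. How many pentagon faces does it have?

Let x be the number of pentagons; then F = 25 + x.
Edge–face incidences: 2E = 6·25 + 5·x = 150 + 5x.
Every vertex has degree 3, so 3V = 2E.
Euler: V − E + F = 2 ⇒ (2E)/3 − E + (25 + x) = 2.
Multiply by 6: 2·(2E) − 3·(2E) + 6·(25 + x) = 12, i.e. 150 + 6x − (150 + 5x) = 12.
Collecting terms: x = 12.
Then 2E = 150 + 5·12 = 210, so E = 105, V = 2E/3 = 70, F = 25 + 12 = 37.

12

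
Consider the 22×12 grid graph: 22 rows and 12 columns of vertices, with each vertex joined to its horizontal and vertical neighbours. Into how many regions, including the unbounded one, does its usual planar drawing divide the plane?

The grid has V = 22·12 = 264 vertices and E = 22·11 + 12·21 = 494 edges.
F = 2 − V + E = 2 − 264 + 494 = 232.

232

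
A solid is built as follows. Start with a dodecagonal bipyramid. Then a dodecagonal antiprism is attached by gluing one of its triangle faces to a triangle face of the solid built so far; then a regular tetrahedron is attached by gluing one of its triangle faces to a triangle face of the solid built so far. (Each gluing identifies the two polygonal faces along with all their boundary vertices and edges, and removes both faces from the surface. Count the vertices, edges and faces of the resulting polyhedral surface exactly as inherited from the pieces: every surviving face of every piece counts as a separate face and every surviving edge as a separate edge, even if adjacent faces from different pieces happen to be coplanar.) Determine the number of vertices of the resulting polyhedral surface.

A dodecagonal bipyramid: V=14, E=36, F=24.
Attach a dodecagonal antiprism (V=24, E=48, F=26) along a 3-gon: merge 3 vertices and 3 edges, delete both glued faces → V=35, E=81, F=48.
Attach a regular tetrahedron (V=4, E=6, F=4) along a 3-gon: merge 3 vertices and 3 edges, delete both glued faces → V=36, E=84, F=50.
Check: V − E + F = 36 − 84 + 50 = 2.

36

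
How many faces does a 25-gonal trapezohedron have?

50

The n-trapezohedron (dual of the n-antiprism) has V = 2·25 + 2 = 52, E = 4·25 = 100, F = 2·25 = 50.
Check: V − E + F = 52 − 100 + 50 = 2.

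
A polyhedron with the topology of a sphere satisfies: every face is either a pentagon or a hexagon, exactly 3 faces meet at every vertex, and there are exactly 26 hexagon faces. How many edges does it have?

108

Let x be the number of pentagons; then F = 26 + x.
Edge–face incidences: 2E = 6·26 + 5·x = 156 + 5x.
Every vertex has degree 3, so 3V = 2E.
Euler: V − E + F = 2 ⇒ (2E)/3 − E + (26 + x) = 2.
Multiply by 6: 2·(2E) − 3·(2E) + 6·(26 + x) = 12, i.e. 156 + 6x − (156 + 5x) = 12.
Collecting terms: x = 12.
Then 2E = 156 + 5·12 = 216, so E = 108, V = 2E/3 = 72, F = 26 + 12 = 38.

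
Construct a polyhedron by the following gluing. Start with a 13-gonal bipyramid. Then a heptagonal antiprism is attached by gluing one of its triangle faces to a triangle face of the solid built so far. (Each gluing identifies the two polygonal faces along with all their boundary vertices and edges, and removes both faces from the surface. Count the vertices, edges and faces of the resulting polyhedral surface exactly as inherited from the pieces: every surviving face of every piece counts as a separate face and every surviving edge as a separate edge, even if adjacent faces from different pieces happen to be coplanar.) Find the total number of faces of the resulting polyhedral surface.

40

A 13-gonal bipyramid: V=15, E=39, F=26.
Attach a heptagonal antiprism (V=14, E=28, F=16) along a 3-gon: merge 3 vertices and 3 edges, delete both glued faces → V=26, E=64, F=40.
Check: V − E + F = 26 − 64 + 40 = 2.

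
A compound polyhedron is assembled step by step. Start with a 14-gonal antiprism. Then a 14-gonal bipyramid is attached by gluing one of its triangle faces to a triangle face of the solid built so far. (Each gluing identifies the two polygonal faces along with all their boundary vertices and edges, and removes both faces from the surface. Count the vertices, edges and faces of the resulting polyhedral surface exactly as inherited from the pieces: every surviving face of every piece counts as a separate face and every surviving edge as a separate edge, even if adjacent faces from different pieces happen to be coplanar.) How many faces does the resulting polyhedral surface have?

56

A 14-gonal antiprism: V=28, E=56, F=30.
Attach a 14-gonal bipyramid (V=16, E=42, F=28) along a 3-gon: merge 3 vertices and 3 edges, delete both glued faces → V=41, E=95, F=56.
Check: V − E + F = 41 − 95 + 56 = 2.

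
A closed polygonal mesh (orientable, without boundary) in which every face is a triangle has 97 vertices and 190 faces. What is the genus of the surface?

0

Every face is a triangle, so 2E = 3·190 = 570, giving E = 285.
χ = V − E + F = 97 − 285 + 190 = 2.
For a closed orientable surface χ = 2 − 2g, so g = (2 − (2))/2 = 0.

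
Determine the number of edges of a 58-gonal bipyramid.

174

A bipyramid over an n-gon has 2n triangular faces and n + 2 vertices: V = 58 + 2 = 60, E = 3·58 = 174, F = 2·58 = 116.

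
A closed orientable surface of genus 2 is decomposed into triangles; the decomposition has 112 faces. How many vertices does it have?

χ = 2 − 2·2 = -2, and every face is a triangle so 3F = 2E.
E = 3·112/2 = 168. Then V = -2 + E − F = -2 + 168 − 112 = 54.

54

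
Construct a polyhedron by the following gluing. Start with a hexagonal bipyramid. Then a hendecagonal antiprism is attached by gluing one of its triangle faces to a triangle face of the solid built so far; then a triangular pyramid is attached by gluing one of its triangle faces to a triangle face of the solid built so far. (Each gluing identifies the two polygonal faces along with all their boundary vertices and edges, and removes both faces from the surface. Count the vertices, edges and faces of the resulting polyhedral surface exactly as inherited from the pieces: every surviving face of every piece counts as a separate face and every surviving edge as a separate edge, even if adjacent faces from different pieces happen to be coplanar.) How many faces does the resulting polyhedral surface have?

36

A hexagonal bipyramid: V=8, E=18, F=12.
Attach a hendecagonal antiprism (V=22, E=44, F=24) along a 3-gon: merge 3 vertices and 3 edges, delete both glued faces → V=27, E=59, F=34.
Attach a triangular pyramid (V=4, E=6, F=4) along a 3-gon: merge 3 vertices and 3 edges, delete both glued faces → V=28, E=62, F=36.
Check: V − E + F = 28 − 62 + 36 = 2.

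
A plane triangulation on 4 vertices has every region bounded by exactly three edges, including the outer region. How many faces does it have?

In a plane triangulation 3F = 2E and V − E + F = 2, so F = 2V − 4 = 2·4 − 4 = 4.

4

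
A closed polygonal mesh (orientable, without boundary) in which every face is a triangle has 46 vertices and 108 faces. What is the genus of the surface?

Every face is a triangle, so 2E = 3·108 = 324, giving E = 162.
χ = V − E + F = 46 − 162 + 108 = -8.
For a closed orientable surface χ = 2 − 2g, so g = (2 − (-8))/2 = 5.

5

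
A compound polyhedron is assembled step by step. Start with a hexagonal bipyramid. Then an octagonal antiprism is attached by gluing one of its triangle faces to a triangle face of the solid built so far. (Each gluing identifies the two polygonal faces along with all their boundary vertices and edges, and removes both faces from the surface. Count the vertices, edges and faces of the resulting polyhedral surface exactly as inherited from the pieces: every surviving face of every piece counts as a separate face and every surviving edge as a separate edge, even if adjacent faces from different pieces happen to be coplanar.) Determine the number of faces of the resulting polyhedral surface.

28

A hexagonal bipyramid: V=8, E=18, F=12.
Attach an octagonal antiprism (V=16, E=32, F=18) along a 3-gon: merge 3 vertices and 3 edges, delete both glued faces → V=21, E=47, F=28.
Check: V − E + F = 21 − 47 + 28 = 2.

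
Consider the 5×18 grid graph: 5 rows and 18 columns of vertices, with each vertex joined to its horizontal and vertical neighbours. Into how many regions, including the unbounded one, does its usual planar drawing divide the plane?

The grid has V = 5·18 = 90 vertices and E = 5·17 + 18·4 = 157 edges.
F = 2 − V + E = 2 − 90 + 157 = 69.

69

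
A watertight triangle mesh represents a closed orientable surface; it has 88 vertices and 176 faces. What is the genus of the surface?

1

Every face is a triangle, so 2E = 3·176 = 528, giving E = 264.
χ = V − E + F = 88 − 264 + 176 = 0.
For a closed orientable surface χ = 2 − 2g, so g = (2 − (0))/2 = 1.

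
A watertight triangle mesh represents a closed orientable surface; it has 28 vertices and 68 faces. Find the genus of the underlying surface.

4

Every face is a triangle, so 2E = 3·68 = 204, giving E = 102.
χ = V − E + F = 28 − 102 + 68 = -6.
For a closed orientable surface χ = 2 − 2g, so g = (2 − (-6))/2 = 4.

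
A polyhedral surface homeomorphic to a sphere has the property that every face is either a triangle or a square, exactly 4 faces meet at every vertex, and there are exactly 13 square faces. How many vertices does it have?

19

Let x be the number of triangles; then F = 13 + x.
Edge–face incidences: 2E = 4·13 + 3·x = 52 + 3x.
Every vertex has degree 4, so 4V = 2E.
Euler: V − E + F = 2 ⇒ (2E)/4 − E + (13 + x) = 2.
Multiply by 8: 2·(2E) − 4·(2E) + 8·(13 + x) = 16, i.e. 104 + 8x − 2·(52 + 3x) = 16.
Collecting terms: 2x = 16, so x = 8.
Then 2E = 52 + 3·8 = 76, so E = 38, V = 2E/4 = 19, F = 13 + 8 = 21.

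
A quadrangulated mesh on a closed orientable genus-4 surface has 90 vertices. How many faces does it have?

χ = 2 − 2·4 = -6, and every face is a square so 4F = 2E.
V − E + F = -6 with E = 4F/2 gives 90 − (4/2 − 1)·F = -6, so F = 96 and E = 192.

96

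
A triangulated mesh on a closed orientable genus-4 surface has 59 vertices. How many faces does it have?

χ = 2 − 2·4 = -6, and every face is a triangle so 3F = 2E.
V − E + F = -6 with E = 3F/2 gives 59 − (3/2 − 1)·F = -6, so F = 130 and E = 195.

130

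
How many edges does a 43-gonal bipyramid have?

A bipyramid over an n-gon has 2n triangular faces and n + 2 vertices: V = 43 + 2 = 45, E = 3·43 = 129, F = 2·43 = 86.

129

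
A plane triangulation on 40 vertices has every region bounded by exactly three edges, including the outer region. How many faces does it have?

In a plane triangulation 3F = 2E and V − E + F = 2, so F = 2V − 4 = 2·40 − 4 = 76.

76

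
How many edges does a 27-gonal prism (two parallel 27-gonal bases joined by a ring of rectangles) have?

A prism on an n-gon has two n-gon bases and n rectangular sides: V = 2·27 = 54, E = 3·27 = 81, F = 27 + 2 = 29.

81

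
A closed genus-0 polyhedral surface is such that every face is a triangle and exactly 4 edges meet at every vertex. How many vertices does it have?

6

Each face has 3 edges and each edge borders two faces, so 2E = 3F.
Each vertex has degree 4, so 4V = 2E and hence V = 3F/4.
Euler: V − E + F = 2 ⇒ (3F/4) − (3F/2) + F = 2.
Multiply by 8: (6 − 12 + 8)F = 16, i.e. 2F = 16.
So F = 8, E = 3·8/2 = 12, V = 3·8/4 = 6.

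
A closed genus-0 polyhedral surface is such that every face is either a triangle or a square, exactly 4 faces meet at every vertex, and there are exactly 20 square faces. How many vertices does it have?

26

Let x be the number of triangles; then F = 20 + x.
Edge–face incidences: 2E = 4·20 + 3·x = 80 + 3x.
Every vertex has degree 4, so 4V = 2E.
Euler: V − E + F = 2 ⇒ (2E)/4 − E + (20 + x) = 2.
Multiply by 8: 2·(2E) − 4·(2E) + 8·(20 + x) = 16, i.e. 160 + 8x − 2·(80 + 3x) = 16.
Collecting terms: 2x = 16, so x = 8.
Then 2E = 80 + 3·8 = 104, so E = 52, V = 2E/4 = 26, F = 20 + 8 = 28.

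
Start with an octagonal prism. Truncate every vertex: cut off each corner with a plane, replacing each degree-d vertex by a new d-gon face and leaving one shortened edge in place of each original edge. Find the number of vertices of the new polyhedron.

The base solid has V = 16, E = 24, F = 10.
Truncation replaces each original edge-end by a new vertex, so V′ = 2E = 48.
Each original edge survives, and each old vertex of degree d contributes d new edges; summing degrees gives Σd = 2E, so E′ = E + 2E = 3E = 72.
Each original face survives and each original vertex becomes one new face: F′ = F + V = 26.

48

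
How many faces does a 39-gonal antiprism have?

80

An antiprism on an n-gon has two n-gon caps and 2n triangles: V = 2·39 = 78, E = 4·39 = 156, F = 2·39 + 2 = 80.
Check: V − E + F = 78 − 156 + 80 = 2.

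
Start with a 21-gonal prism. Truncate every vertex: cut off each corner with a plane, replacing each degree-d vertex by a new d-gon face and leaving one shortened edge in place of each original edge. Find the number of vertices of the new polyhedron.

126

The base solid has V = 42, E = 63, F = 23.
Truncation replaces each original edge-end by a new vertex, so V′ = 2E = 126.
Each original edge survives, and each old vertex of degree d contributes d new edges; summing degrees gives Σd = 2E, so E′ = E + 2E = 3E = 189.
Each original face survives and each original vertex becomes one new face: F′ = F + V = 65.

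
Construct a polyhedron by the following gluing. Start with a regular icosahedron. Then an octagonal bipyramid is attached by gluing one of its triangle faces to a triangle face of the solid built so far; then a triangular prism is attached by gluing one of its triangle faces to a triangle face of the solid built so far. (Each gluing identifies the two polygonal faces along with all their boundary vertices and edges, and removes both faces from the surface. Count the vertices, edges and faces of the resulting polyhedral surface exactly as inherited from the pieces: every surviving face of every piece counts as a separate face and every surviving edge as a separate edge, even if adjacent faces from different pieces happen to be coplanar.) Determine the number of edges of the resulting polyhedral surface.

57

A regular icosahedron: V=12, E=30, F=20.
Attach an octagonal bipyramid (V=10, E=24, F=16) along a 3-gon: merge 3 vertices and 3 edges, delete both glued faces → V=19, E=51, F=34.
Attach a triangular prism (V=6, E=9, F=5) along a 3-gon: merge 3 vertices and 3 edges, delete both glued faces → V=22, E=57, F=37.
Check: V − E + F = 22 − 57 + 37 = 2.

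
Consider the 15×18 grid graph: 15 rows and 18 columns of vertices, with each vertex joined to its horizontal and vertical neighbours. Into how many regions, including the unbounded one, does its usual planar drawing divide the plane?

239

The grid has V = 15·18 = 270 vertices and E = 15·17 + 18·14 = 507 edges.
F = 2 − V + E = 2 − 270 + 507 = 239.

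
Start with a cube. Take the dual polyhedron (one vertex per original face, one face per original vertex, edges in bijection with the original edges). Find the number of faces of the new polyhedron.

8

The base solid has V = 8, E = 12, F = 6.
The dual swaps V and F and preserves E: V′ = F = 6, E′ = E = 12, F′ = V = 8.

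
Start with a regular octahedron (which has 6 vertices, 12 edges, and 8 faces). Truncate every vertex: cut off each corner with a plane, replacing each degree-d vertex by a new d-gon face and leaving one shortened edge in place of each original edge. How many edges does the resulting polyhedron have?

Truncation replaces each original edge-end by a new vertex, so V′ = 2E = 24.
Each original edge survives, and each old vertex of degree d contributes d new edges; summing degrees gives Σd = 2E, so E′ = E + 2E = 3E = 36.
Each original face survives and each original vertex becomes one new face: F′ = F + V = 14.

36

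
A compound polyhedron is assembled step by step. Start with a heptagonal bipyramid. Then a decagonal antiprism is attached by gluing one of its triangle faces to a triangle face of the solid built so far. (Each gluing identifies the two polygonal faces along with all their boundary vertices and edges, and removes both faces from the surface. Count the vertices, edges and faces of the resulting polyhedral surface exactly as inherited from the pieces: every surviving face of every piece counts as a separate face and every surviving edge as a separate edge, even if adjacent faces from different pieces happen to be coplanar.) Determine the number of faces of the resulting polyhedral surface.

34

A heptagonal bipyramid: V=9, E=21, F=14.
Attach a decagonal antiprism (V=20, E=40, F=22) along a 3-gon: merge 3 vertices and 3 edges, delete both glued faces → V=26, E=58, F=34.
Check: V − E + F = 26 − 58 + 34 = 2.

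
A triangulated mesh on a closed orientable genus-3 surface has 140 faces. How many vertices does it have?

66

χ = 2 − 2·3 = -4, and every face is a triangle so 3F = 2E.
E = 3·140/2 = 210. Then V = -4 + E − F = -4 + 210 − 140 = 66.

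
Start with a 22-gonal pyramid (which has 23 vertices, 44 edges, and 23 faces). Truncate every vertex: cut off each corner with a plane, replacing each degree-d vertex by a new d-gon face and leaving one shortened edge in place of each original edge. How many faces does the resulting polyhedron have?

Truncation replaces each original edge-end by a new vertex, so V′ = 2E = 88.
Each original edge survives, and each old vertex of degree d contributes d new edges; summing degrees gives Σd = 2E, so E′ = E + 2E = 3E = 132.
Each original face survives and each original vertex becomes one new face: F′ = F + V = 46.

46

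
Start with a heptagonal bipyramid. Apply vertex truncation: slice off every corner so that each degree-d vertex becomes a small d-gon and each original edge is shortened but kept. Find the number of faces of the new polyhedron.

23

The base solid has V = 9, E = 21, F = 14.
Truncation replaces each original edge-end by a new vertex, so V′ = 2E = 42.
Each original edge survives, and each old vertex of degree d contributes d new edges; summing degrees gives Σd = 2E, so E′ = E + 2E = 3E = 63.
Each original face survives and each original vertex becomes one new face: F′ = F + V = 23.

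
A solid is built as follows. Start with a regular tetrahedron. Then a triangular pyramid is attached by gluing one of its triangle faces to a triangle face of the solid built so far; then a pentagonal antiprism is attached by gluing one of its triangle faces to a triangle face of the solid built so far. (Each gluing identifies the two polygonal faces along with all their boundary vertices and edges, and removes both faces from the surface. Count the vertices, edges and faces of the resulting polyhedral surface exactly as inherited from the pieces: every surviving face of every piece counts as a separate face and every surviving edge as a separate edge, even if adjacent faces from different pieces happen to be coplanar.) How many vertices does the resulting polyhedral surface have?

A regular tetrahedron: V=4, E=6, F=4.
Attach a triangular pyramid (V=4, E=6, F=4) along a 3-gon: merge 3 vertices and 3 edges, delete both glued faces → V=5, E=9, F=6.
Attach a pentagonal antiprism (V=10, E=20, F=12) along a 3-gon: merge 3 vertices and 3 edges, delete both glued faces → V=12, E=26, F=16.
Check: V − E + F = 12 − 26 + 16 = 2.

12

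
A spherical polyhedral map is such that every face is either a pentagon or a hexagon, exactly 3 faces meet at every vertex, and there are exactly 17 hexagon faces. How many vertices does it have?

Let x be the number of pentagons; then F = 17 + x.
Edge–face incidences: 2E = 6·17 + 5·x = 102 + 5x.
Every vertex has degree 3, so 3V = 2E.
Euler: V − E + F = 2 ⇒ (2E)/3 − E + (17 + x) = 2.
Multiply by 6: 2·(2E) − 3·(2E) + 6·(17 + x) = 12, i.e. 102 + 6x − (102 + 5x) = 12.
Collecting terms: x = 12.
Then 2E = 102 + 5·12 = 162, so E = 81, V = 2E/3 = 54, F = 17 + 12 = 29.

54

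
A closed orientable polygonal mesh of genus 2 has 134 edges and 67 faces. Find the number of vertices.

65

For a closed orientable surface of genus 2, χ = 2 − 2·2 = -2.
V = -2 + E − F = -2 + 134 − 67 = 65.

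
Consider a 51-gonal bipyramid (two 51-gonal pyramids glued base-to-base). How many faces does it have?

A bipyramid over an n-gon has 2n triangular faces and n + 2 vertices: V = 51 + 2 = 53, E = 3·51 = 153, F = 2·51 = 102.
Check: V − E + F = 53 − 153 + 102 = 2.

102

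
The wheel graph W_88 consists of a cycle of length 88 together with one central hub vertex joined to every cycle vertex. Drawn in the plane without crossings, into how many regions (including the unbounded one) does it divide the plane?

W_88 has V = 88 + 1 = 89 vertices and E = 2·88 = 176 edges.
By Euler's formula F = 2 − V + E = 2 − 89 + 176 = 89.

89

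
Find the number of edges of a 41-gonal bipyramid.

123

A bipyramid over an n-gon has 2n triangular faces and n + 2 vertices: V = 41 + 2 = 43, E = 3·41 = 123, F = 2·41 = 82.
Check: V − E + F = 43 − 123 + 82 = 2.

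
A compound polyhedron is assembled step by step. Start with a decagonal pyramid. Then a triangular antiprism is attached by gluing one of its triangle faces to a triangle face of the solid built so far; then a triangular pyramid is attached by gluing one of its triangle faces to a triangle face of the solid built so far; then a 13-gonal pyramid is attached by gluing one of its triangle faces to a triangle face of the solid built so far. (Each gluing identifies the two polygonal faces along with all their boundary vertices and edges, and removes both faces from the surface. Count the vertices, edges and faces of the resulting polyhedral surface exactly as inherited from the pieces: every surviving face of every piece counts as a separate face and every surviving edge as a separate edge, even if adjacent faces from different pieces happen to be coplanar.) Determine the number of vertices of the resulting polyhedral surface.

A decagonal pyramid: V=11, E=20, F=11.
Attach a triangular antiprism (V=6, E=12, F=8) along a 3-gon: merge 3 vertices and 3 edges, delete both glued faces → V=14, E=29, F=17.
Attach a triangular pyramid (V=4, E=6, F=4) along a 3-gon: merge 3 vertices and 3 edges, delete both glued faces → V=15, E=32, F=19.
Attach a 13-gonal pyramid (V=14, E=26, F=14) along a 3-gon: merge 3 vertices and 3 edges, delete both glued faces → V=26, E=55, F=31.
Check: V − E + F = 26 − 55 + 31 = 2.

26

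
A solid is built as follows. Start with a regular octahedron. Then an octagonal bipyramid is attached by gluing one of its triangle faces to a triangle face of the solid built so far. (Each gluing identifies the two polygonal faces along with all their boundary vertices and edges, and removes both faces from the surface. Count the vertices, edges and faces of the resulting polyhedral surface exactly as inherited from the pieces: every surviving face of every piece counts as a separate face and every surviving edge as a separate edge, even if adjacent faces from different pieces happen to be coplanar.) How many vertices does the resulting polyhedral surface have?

A regular octahedron: V=6, E=12, F=8.
Attach an octagonal bipyramid (V=10, E=24, F=16) along a 3-gon: merge 3 vertices and 3 edges, delete both glued faces → V=13, E=33, F=22.
Check: V − E + F = 13 − 33 + 22 = 2.

13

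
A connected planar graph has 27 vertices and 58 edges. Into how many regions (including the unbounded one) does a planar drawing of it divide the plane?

Euler's formula for a connected plane graph: V − E + F = 2, so F = 2 − 27 + 58 = 33.

33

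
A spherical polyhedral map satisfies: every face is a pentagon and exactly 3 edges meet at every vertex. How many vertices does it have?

20

Each face has 5 edges and each edge borders two faces, so 2E = 5F.
Each vertex has degree 3, so 3V = 2E and hence V = 5F/3.
Euler: V − E + F = 2 ⇒ (5F/3) − (5F/2) + F = 2.
Multiply by 6: (10 − 15 + 6)F = 12, i.e. 1F = 12.
So F = 12, E = 5·12/2 = 30, V = 5·12/3 = 20.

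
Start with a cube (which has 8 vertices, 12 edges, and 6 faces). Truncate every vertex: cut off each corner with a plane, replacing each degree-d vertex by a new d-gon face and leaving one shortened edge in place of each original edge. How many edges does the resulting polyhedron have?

36

Truncation replaces each original edge-end by a new vertex, so V′ = 2E = 24.
Each original edge survives, and each old vertex of degree d contributes d new edges; summing degrees gives Σd = 2E, so E′ = E + 2E = 3E = 36.
Each original face survives and each original vertex becomes one new face: F′ = F + V = 14.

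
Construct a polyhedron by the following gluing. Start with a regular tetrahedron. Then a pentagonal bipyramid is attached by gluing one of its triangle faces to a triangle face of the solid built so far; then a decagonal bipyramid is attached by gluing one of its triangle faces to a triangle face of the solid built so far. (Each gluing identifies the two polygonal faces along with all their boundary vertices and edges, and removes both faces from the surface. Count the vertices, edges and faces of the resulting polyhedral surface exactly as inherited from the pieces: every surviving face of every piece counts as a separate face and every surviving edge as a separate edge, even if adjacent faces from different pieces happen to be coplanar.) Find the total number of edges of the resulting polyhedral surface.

A regular tetrahedron: V=4, E=6, F=4.
Attach a pentagonal bipyramid (V=7, E=15, F=10) along a 3-gon: merge 3 vertices and 3 edges, delete both glued faces → V=8, E=18, F=12.
Attach a decagonal bipyramid (V=12, E=30, F=20) along a 3-gon: merge 3 vertices and 3 edges, delete both glued faces → V=17, E=45, F=30.
Check: V − E + F = 17 − 45 + 30 = 2.

45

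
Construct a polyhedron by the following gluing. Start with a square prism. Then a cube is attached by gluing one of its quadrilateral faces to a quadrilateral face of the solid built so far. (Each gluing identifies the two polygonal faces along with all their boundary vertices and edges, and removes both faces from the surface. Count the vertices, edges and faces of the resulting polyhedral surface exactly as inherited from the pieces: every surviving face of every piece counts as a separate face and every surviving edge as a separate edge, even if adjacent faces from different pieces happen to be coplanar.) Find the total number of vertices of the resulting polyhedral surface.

A square prism: V=8, E=12, F=6.
Attach a cube (V=8, E=12, F=6) along a 4-gon: merge 4 vertices and 4 edges, delete both glued faces → V=12, E=20, F=10.
Check: V − E + F = 12 − 20 + 10 = 2.

12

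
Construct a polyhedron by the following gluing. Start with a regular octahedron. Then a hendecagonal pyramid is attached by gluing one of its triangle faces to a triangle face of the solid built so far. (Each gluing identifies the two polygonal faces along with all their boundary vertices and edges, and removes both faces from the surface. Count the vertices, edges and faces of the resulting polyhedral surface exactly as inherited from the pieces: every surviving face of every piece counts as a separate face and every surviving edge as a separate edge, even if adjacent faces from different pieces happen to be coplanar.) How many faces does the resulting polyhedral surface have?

A regular octahedron: V=6, E=12, F=8.
Attach a hendecagonal pyramid (V=12, E=22, F=12) along a 3-gon: merge 3 vertices and 3 edges, delete both glued faces → V=15, E=31, F=18.
Check: V − E + F = 15 − 31 + 18 = 2.

18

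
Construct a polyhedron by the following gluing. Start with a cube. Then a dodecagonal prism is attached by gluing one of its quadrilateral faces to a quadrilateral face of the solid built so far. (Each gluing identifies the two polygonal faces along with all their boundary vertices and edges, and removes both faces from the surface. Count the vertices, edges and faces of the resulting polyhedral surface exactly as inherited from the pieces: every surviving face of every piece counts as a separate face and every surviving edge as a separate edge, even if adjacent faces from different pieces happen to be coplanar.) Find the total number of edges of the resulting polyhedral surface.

44

A cube: V=8, E=12, F=6.
Attach a dodecagonal prism (V=24, E=36, F=14) along a 4-gon: merge 4 vertices and 4 edges, delete both glued faces → V=28, E=44, F=18.
Check: V − E + F = 28 − 44 + 18 = 2.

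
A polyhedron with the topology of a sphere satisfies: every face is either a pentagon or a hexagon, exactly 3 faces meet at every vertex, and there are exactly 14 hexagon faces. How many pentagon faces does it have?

12

Let x be the number of pentagons; then F = 14 + x.
Edge–face incidences: 2E = 6·14 + 5·x = 84 + 5x.
Every vertex has degree 3, so 3V = 2E.
Euler: V − E + F = 2 ⇒ (2E)/3 − E + (14 + x) = 2.
Multiply by 6: 2·(2E) − 3·(2E) + 6·(14 + x) = 12, i.e. 84 + 6x − (84 + 5x) = 12.
Collecting terms: x = 12.
Then 2E = 84 + 5·12 = 144, so E = 72, V = 2E/3 = 48, F = 14 + 12 = 26.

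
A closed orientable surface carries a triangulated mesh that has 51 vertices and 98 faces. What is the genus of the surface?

0

Every face is a triangle, so 2E = 3·98 = 294, giving E = 147.
χ = V − E + F = 51 − 147 + 98 = 2.
For a closed orientable surface χ = 2 − 2g, so g = (2 − (2))/2 = 0.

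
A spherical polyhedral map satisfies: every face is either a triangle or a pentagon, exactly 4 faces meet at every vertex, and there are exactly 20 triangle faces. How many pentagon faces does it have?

12

Let x be the number of pentagons; then F = 20 + x.
Edge–face incidences: 2E = 3·20 + 5·x = 60 + 5x.
Every vertex has degree 4, so 4V = 2E.
Euler: V − E + F = 2 ⇒ (2E)/4 − E + (20 + x) = 2.
Multiply by 8: 2·(2E) − 4·(2E) + 8·(20 + x) = 16, i.e. 160 + 8x − 2·(60 + 5x) = 16.
Collecting terms: −2x + 40 = 16, so −2x = −24, so x = 12.
Then 2E = 60 + 5·12 = 120, so E = 60, V = 2E/4 = 30, F = 20 + 12 = 32.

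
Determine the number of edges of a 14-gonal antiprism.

An antiprism on an n-gon has two n-gon caps and 2n triangles: V = 2·14 = 28, E = 4·14 = 56, F = 2·14 + 2 = 30.

56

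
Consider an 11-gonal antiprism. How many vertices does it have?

22

An antiprism on an n-gon has two n-gon caps and 2n triangles: V = 2·11 = 22, E = 4·11 = 44, F = 2·11 + 2 = 24.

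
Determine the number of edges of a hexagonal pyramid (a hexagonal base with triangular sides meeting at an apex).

12

A pyramid on an n-gon base has one n-gon and n triangles: V = 6 + 1 = 7, E = 2·6 = 12, F = 6 + 1 = 7.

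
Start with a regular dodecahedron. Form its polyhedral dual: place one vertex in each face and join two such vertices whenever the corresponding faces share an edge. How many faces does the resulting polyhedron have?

20

The base solid has V = 20, E = 30, F = 12.
The dual swaps V and F and preserves E: V′ = F = 12, E′ = E = 30, F′ = V = 20.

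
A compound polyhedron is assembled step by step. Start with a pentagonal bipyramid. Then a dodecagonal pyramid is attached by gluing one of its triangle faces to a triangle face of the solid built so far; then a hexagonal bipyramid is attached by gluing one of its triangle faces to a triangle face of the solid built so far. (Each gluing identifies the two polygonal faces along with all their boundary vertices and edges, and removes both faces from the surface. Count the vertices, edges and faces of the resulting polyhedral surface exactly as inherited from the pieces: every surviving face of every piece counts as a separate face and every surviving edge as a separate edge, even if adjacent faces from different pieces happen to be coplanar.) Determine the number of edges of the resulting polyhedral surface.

A pentagonal bipyramid: V=7, E=15, F=10.
Attach a dodecagonal pyramid (V=13, E=24, F=13) along a 3-gon: merge 3 vertices and 3 edges, delete both glued faces → V=17, E=36, F=21.
Attach a hexagonal bipyramid (V=8, E=18, F=12) along a 3-gon: merge 3 vertices and 3 edges, delete both glued faces → V=22, E=51, F=31.
Check: V − E + F = 22 − 51 + 31 = 2.

51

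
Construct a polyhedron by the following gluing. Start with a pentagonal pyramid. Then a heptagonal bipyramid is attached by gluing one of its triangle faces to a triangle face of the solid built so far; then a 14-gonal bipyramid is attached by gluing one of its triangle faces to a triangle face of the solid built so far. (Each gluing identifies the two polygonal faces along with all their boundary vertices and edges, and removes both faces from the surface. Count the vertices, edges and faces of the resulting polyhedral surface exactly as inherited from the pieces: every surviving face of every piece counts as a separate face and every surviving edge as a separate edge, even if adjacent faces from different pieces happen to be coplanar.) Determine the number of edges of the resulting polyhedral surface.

67

A pentagonal pyramid: V=6, E=10, F=6.
Attach a heptagonal bipyramid (V=9, E=21, F=14) along a 3-gon: merge 3 vertices and 3 edges, delete both glued faces → V=12, E=28, F=18.
Attach a 14-gonal bipyramid (V=16, E=42, F=28) along a 3-gon: merge 3 vertices and 3 edges, delete both glued faces → V=25, E=67, F=44.
Check: V − E + F = 25 − 67 + 44 = 2.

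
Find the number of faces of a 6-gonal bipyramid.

12

A bipyramid over an n-gon has 2n triangular faces and n + 2 vertices: V = 6 + 2 = 8, E = 3·6 = 18, F = 2·6 = 12.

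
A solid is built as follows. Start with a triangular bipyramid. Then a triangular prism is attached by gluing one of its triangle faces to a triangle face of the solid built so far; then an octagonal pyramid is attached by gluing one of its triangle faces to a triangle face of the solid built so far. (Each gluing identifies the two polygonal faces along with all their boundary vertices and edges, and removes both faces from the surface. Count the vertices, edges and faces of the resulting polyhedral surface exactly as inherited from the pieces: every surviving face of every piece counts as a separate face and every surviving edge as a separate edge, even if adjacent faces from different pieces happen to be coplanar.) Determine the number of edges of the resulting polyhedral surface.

A triangular bipyramid: V=5, E=9, F=6.
Attach a triangular prism (V=6, E=9, F=5) along a 3-gon: merge 3 vertices and 3 edges, delete both glued faces → V=8, E=15, F=9.
Attach an octagonal pyramid (V=9, E=16, F=9) along a 3-gon: merge 3 vertices and 3 edges, delete both glued faces → V=14, E=28, F=16.
Check: V − E + F = 14 − 28 + 16 = 2.

28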